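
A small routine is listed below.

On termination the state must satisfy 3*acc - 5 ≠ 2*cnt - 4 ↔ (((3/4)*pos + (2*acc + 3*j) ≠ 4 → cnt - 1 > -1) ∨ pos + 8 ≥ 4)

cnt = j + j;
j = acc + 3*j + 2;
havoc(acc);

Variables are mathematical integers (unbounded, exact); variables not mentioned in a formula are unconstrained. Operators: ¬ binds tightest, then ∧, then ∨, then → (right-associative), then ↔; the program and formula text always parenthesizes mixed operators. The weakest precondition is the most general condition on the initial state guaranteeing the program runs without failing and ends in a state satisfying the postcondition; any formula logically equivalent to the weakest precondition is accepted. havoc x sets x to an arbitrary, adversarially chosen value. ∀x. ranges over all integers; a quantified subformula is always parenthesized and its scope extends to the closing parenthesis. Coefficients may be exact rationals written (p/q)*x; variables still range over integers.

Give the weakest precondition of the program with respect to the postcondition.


Working backward. After the program, the postcondition 3*acc - 5 ≠ 2*cnt - 4 ↔ (((3/4)*pos + (2*acc + 3*j) ≠ 4 → cnt - 1 > -1) ∨ pos + 8 ≥ 4) must hold; in canonical form it is 3*acc ≠ 2*cnt + 1 ↔ ((2*acc + 3*j + (3/4)*pos ≠ 4 → cnt > 0) ∨ pos ≥ -4).
Before havoc acc: ∀acc_1. (3*acc_1 ≠ 2*cnt + 1 ↔ ((2*acc_1 + 3*j + (3/4)*pos ≠ 4 → cnt > 0) ∨ pos ≥ -4))
Before j := acc + 3*j + 2: ∀acc_1. (3*acc_1 ≠ 2*cnt + 1 ↔ ((3*acc + 2*acc_1 + 9*j + (3/4)*pos ≠ -2 → cnt > 0) ∨ pos ≥ -4))
Before cnt := j + j: ∀acc_1. (3*acc_1 ≠ 4*j + 1 ↔ ((3*acc + 2*acc_1 + 9*j + (3/4)*pos ≠ -2 → 2*j > 0) ∨ pos ≥ -4))
Answer: WP = ∀acc_1. (3*acc_1 ≠ 4*j + 1 ↔ ((3*acc + 2*acc_1 + 9*j + (3/4)*pos ≠ -2 → 2*j > 0) ∨ pos ≥ -4))


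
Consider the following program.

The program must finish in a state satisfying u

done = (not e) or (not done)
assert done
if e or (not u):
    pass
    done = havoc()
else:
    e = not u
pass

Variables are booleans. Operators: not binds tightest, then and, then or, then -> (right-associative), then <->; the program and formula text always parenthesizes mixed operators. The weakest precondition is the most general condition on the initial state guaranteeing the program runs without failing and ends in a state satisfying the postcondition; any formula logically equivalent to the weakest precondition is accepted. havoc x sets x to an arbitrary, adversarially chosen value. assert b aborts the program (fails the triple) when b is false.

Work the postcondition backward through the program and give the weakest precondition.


Working backward. After the program, u must hold.
Before skip: u
Then branch requires u; else branch requires u.
Before the if: ((e or (not u)) -> u) and ((not (e or (not u))) -> u)
Before assert done: done and ((e or (not u)) -> u) and ((not (e or (not u))) -> u)
Before done := (not e) or (not done): ((not e) or (not done)) and ((e or (not u)) -> u) and ((not (e or (not u))) -> u)
Answer: WP = ((not e) or (not done)) and ((e or (not u)) -> u) and ((not (e or (not u))) -> u)


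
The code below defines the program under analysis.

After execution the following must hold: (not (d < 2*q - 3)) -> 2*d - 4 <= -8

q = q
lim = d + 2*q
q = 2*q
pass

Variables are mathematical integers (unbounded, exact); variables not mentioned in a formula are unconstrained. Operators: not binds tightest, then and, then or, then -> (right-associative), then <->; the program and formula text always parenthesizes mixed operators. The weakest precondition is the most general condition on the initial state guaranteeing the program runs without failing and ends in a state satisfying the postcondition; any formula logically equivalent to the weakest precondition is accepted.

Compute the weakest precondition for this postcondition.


Working backward. After the program, the postcondition (not (d < 2*q - 3)) -> 2*d - 4 <= -8 must hold; in canonical form it is (not (d < 2*q - 3)) -> 2*d <= -4.
Before skip: (not (d < 2*q - 3)) -> 2*d <= -4
Before q := 2*q: (not (d < 4*q - 3)) -> 2*d <= -4
Before lim := d + 2*q: (not (d < 4*q - 3)) -> 2*d <= -4
Before q := q: (not (d < 4*q - 3)) -> 2*d <= -4
Answer: WP = (not (d < 4*q - 3)) -> 2*d <= -4


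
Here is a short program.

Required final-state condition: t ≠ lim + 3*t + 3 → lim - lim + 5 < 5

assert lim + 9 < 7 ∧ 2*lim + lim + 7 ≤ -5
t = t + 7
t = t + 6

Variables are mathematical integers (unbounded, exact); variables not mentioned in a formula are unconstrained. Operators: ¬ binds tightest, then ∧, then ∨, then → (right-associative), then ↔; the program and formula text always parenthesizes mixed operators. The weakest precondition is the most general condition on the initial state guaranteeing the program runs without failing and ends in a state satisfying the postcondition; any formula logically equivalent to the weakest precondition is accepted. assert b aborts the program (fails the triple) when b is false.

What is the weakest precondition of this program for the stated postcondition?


Working backward. After the program, the postcondition t ≠ lim + 3*t + 3 → lim - lim + 5 < 5 must hold; in canonical form it is ¬(lim + 2*t ≠ -3).
Before t := t + 6: ¬(lim + 2*t ≠ -15)
Before t := t + 7: ¬(lim + 2*t ≠ -29)
Before assert lim + 9 < 7 ∧ 2*lim + lim + 7 ≤ -5: lim < -2 ∧ 3*lim ≤ -12 ∧ (¬(lim + 2*t ≠ -29))
Answer: WP = lim < -2 ∧ 3*lim ≤ -12 ∧ (¬(lim + 2*t ≠ -29))


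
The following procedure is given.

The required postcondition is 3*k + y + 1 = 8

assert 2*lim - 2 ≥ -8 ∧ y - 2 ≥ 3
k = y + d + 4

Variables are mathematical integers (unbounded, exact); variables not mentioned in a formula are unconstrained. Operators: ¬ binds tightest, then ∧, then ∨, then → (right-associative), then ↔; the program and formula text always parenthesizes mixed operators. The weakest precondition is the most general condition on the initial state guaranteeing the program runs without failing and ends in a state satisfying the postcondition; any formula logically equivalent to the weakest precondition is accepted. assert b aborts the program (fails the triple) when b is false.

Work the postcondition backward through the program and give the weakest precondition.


Working backward. After the program, the postcondition 3*k + y + 1 = 8 must hold; in canonical form it is 3*k + y = 7.
Before k := y + d + 4: 3*d + 4*y = -5
Before assert 2*lim - 2 ≥ -8 ∧ y - 2 ≥ 3: 2*lim ≥ -6 ∧ y ≥ 5 ∧ 3*d + 4*y = -5
Answer: WP = 2*lim ≥ -6 ∧ y ≥ 5 ∧ 3*d + 4*y = -5


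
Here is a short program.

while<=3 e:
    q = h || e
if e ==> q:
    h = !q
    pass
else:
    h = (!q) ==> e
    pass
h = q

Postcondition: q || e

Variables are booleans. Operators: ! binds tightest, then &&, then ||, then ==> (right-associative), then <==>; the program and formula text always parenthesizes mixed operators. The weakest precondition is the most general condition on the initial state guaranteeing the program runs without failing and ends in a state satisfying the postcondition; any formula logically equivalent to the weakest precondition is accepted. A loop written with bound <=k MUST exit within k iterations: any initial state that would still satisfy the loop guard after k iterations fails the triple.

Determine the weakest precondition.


Working backward. After the program, q || e must hold.
Before h := q: q || e
Then branch requires q || e; else branch requires q || e.
Before the if: ((e ==> q) ==> (q || e)) && ((!(e ==> q)) ==> (q || e))
Before the loop (bound <=3), unroll the exhaustion recursion (WP_0 = exit-now case; WP_j = one more guarded iteration, up to j = 3):
  WP_0: (!e) && ((e ==> q) ==> (q || e)) && ((!(e ==> q)) ==> (q || e))
  WP_1: (e ==> ((!e) && ((e ==> (h || e)) ==> (h || e)) && ((!(e ==> (h || e))) ==> (h || e)))) && ((!e) ==> (((e ==> q) ==> (q || e)) && ((!(e ==> q)) ==> (q || e))))
  WP_2: (e ==> ((e ==> ((!e) && ((e ==> (h || e)) ==> (h || e)) && ((!(e ==> (h || e))) ==> (h || e)))) && ((!e) ==> (((e ==> (h || e)) ==> (h || e)) && ((!(e ==> (h || e))) ==> (h || e)))))) && ((!e) ==> (((e ==> q) ==> (q || e)) && ((!(e ==> q)) ==> (q || e))))
  WP_3: (e ==> ((e ==> ((e ==> ((!e) && ((e ==> (h || e)) ==> (h || e)) && ((!(e ==> (h || e))) ==> (h || e)))) && ((!e) ==> (((e ==> (h || e)) ==> (h || e)) && ((!(e ==> (h || e))) ==> (h || e)))))) && ((!e) ==> (((e ==> (h || e)) ==> (h || e)) && ((!(e ==> (h || e))) ==> (h || e)))))) && ((!e) ==> (((e ==> q) ==> (q || e)) && ((!(e ==> q)) ==> (q || e))))
So before the loop: (e ==> ((e ==> ((e ==> ((!e) && ((e ==> (h || e)) ==> (h || e)) && ((!(e ==> (h || e))) ==> (h || e)))) && ((!e) ==> (((e ==> (h || e)) ==> (h || e)) && ((!(e ==> (h || e))) ==> (h || e)))))) && ((!e) ==> (((e ==> (h || e)) ==> (h || e)) && ((!(e ==> (h || e))) ==> (h || e)))))) && ((!e) ==> (((e ==> q) ==> (q || e)) && ((!(e ==> q)) ==> (q || e))))
Answer: WP = (e ==> ((e ==> ((e ==> ((!e) && ((e ==> (h || e)) ==> (h || e)) && ((!(e ==> (h || e))) ==> (h || e)))) && ((!e) ==> (((e ==> (h || e)) ==> (h || e)) && ((!(e ==> (h || e))) ==> (h || e)))))) && ((!e) ==> (((e ==> (h || e)) ==> (h || e)) && ((!(e ==> (h || e))) ==> (h || e)))))) && ((!e) ==> (((e ==> q) ==> (q || e)) && ((!(e ==> q)) ==> (q || e))))


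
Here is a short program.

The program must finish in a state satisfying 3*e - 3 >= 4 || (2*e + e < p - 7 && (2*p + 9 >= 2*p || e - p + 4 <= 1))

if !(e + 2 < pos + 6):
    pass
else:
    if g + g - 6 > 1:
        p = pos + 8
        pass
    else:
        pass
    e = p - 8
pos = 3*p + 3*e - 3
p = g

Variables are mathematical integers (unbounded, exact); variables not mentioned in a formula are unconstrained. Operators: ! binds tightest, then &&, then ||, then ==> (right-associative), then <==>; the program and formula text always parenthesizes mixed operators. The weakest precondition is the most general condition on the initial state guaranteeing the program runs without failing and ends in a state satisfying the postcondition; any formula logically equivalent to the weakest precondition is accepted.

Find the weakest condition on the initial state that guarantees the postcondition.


Working backward. After the program, the postcondition 3*e - 3 >= 4 || (2*e + e < p - 7 && (2*p + 9 >= 2*p || e - p + 4 <= 1)) must hold; in canonical form it is 3*e >= 7 || 3*e < p - 7.
Before p := g: 3*e >= 7 || 3*e < g - 7
Before pos := 3*p + 3*e - 3: 3*e >= 7 || 3*e < g - 7
Then branch requires 3*e >= 7 || 3*e < g - 7; else branch requires (2*g > 7 ==> (3*pos >= 7 || 3*pos < g - 7)) && ((!(2*g > 7)) ==> (3*p >= 31 || 3*p < g + 17)).
Before the if: ((!(e < pos + 4)) ==> (3*e >= 7 || 3*e < g - 7)) && (e < pos + 4 ==> ((2*g > 7 ==> (3*pos >= 7 || 3*pos < g - 7)) && ((!(2*g > 7)) ==> (3*p >= 31 || 3*p < g + 17))))
Answer: WP = ((!(e < pos + 4)) ==> (3*e >= 7 || 3*e < g - 7)) && (e < pos + 4 ==> ((2*g > 7 ==> (3*pos >= 7 || 3*pos < g - 7)) && ((!(2*g > 7)) ==> (3*p >= 31 || 3*p < g + 17))))


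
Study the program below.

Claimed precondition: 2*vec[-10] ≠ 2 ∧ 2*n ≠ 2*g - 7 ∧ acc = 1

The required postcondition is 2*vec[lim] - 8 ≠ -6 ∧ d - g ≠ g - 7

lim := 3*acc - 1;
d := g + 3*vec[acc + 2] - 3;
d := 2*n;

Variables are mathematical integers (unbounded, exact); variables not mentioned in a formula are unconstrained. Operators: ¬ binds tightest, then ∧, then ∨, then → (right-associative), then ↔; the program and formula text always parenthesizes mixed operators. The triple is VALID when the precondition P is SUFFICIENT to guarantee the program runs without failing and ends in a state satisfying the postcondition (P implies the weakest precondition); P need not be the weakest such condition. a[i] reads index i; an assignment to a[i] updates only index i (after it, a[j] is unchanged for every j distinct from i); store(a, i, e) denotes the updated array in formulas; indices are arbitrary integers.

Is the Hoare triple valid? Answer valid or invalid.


Working backward. After the program, the postcondition 2*vec[lim] - 8 ≠ -6 ∧ d - g ≠ g - 7 must hold; in canonical form it is 2*vec[lim] ≠ 2 ∧ d ≠ 2*g - 7.
Before d := 2*n: 2*vec[lim] ≠ 2 ∧ 2*n ≠ 2*g - 7
Before d := g + 3*vec[acc + 2] - 3: 2*vec[lim] ≠ 2 ∧ 2*n ≠ 2*g - 7
Before lim := 3*acc - 1: 2*vec[3*acc - 1] ≠ 2 ∧ 2*n ≠ 2*g - 7
The weakest precondition is 2*vec[3*acc - 1] ≠ 2 ∧ 2*n ≠ 2*g - 7.
Check whether 2*vec[-10] ≠ 2 ∧ 2*n ≠ 2*g - 7 ∧ acc = 1 implies it.
Countermodel: at the initial state acc = 1, g = 0, n = 0, vec = {[-10] = 3, [2] = 1, elsewhere 1}, the precondition holds but the weakest precondition fails.
Answer: invalid


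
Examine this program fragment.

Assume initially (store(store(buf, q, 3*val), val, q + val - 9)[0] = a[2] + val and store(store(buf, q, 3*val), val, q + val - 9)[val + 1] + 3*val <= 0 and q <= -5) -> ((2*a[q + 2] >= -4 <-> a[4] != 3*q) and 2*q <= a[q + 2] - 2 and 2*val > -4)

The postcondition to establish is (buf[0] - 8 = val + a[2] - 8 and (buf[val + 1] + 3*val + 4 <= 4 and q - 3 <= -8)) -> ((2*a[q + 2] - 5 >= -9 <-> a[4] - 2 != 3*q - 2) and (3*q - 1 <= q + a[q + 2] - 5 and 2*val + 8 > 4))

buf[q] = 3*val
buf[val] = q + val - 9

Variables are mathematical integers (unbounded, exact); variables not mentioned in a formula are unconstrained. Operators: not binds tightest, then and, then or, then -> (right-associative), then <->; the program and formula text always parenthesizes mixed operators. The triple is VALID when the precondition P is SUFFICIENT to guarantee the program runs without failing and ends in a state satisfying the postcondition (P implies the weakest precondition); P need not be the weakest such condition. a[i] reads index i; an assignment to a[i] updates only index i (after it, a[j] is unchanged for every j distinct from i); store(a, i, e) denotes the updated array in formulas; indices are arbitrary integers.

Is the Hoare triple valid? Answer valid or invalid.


Working backward. After the program, the postcondition (buf[0] - 8 = val + a[2] - 8 and (buf[val + 1] + 3*val + 4 <= 4 and q - 3 <= -8)) -> ((2*a[q + 2] - 5 >= -9 <-> a[4] - 2 != 3*q - 2) and (3*q - 1 <= q + a[q + 2] - 5 and 2*val + 8 > 4)) must hold; in canonical form it is (buf[0] = a[2] + val and buf[val + 1] + 3*val <= 0 and q <= -5) -> ((2*a[q + 2] >= -4 <-> a[4] != 3*q) and 2*q <= a[q + 2] - 4 and 2*val > -4).
Before buf[val] := q + val - 9: (store(buf, val, q + val - 9)[0] = a[2] + val and store(buf, val, q + val - 9)[val + 1] + 3*val <= 0 and q <= -5) -> ((2*a[q + 2] >= -4 <-> a[4] != 3*q) and 2*q <= a[q + 2] - 4 and 2*val > -4)
Before buf[q] := 3*val: (store(store(buf, q, 3*val), val, q + val - 9)[0] = a[2] + val and store(store(buf, q, 3*val), val, q + val - 9)[val + 1] + 3*val <= 0 and q <= -5) -> ((2*a[q + 2] >= -4 <-> a[4] != 3*q) and 2*q <= a[q + 2] - 4 and 2*val > -4)
The weakest precondition is (store(store(buf, q, 3*val), val, q + val - 9)[0] = a[2] + val and store(store(buf, q, 3*val), val, q + val - 9)[val + 1] + 3*val <= 0 and q <= -5) -> ((2*a[q + 2] >= -4 <-> a[4] != 3*q) and 2*q <= a[q + 2] - 4 and 2*val > -4).
Check whether (store(store(buf, q, 3*val), val, q + val - 9)[0] = a[2] + val and store(store(buf, q, 3*val), val, q + val - 9)[val + 1] + 3*val <= 0 and q <= -5) -> ((2*a[q + 2] >= -4 <-> a[4] != 3*q) and 2*q <= a[q + 2] - 2 and 2*val > -4) implies it.
Countermodel: at the initial state a = {[-11799] = 5, [-11797] = -23595, [-1] = 5, [0] = 5, [2] = -48070, [4] = -35397, elsewhere 5}, buf = {[-11799] = 10, [-11797] = 10, [-1] = 10, [0] = -48071, [2] = 10, [4] = 10, elsewhere 10}, q = -11799, val = -1, the precondition holds but the weakest precondition fails.
Answer: invalid


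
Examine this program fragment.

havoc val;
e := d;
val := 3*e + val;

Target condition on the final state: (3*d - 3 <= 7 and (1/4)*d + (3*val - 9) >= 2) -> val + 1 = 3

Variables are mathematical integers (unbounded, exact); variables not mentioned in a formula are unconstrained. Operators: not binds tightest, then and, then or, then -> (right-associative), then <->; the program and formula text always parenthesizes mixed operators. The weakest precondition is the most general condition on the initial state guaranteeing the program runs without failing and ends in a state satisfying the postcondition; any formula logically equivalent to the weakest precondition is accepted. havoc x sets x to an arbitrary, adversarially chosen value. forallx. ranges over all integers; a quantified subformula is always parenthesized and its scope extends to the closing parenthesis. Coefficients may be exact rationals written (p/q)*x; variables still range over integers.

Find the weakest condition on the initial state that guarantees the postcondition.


Working backward. After the program, the postcondition (3*d - 3 <= 7 and (1/4)*d + (3*val - 9) >= 2) -> val + 1 = 3 must hold; in canonical form it is (3*d <= 10 and (1/4)*d + 3*val >= 11) -> val = 2.
Before val := 3*e + val: (3*d <= 10 and (1/4)*d + 9*e + 3*val >= 11) -> 3*e + val = 2
Before e := d: (3*d <= 10 and (37/4)*d + 3*val >= 11) -> 3*d + val = 2
Before havoc val: forall val_1. ((3*d <= 10 and (37/4)*d + 3*val_1 >= 11) -> 3*d + val_1 = 2)
Answer: WP = forall val_1. ((3*d <= 10 and (37/4)*d + 3*val_1 >= 11) -> 3*d + val_1 = 2)


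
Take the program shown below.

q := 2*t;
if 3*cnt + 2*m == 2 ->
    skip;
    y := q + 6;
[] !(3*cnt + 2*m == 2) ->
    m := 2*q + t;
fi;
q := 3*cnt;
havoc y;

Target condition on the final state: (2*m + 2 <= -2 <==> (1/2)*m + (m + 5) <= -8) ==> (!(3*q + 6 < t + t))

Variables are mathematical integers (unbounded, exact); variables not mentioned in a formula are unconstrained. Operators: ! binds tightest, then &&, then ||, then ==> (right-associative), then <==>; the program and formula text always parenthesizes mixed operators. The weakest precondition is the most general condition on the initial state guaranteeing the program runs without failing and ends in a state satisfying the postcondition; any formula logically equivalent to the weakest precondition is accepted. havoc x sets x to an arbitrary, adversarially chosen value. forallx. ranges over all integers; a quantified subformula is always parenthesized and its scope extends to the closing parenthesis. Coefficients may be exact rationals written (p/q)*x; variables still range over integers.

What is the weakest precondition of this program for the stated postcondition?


Working backward. After the program, the postcondition (2*m + 2 <= -2 <==> (1/2)*m + (m + 5) <= -8) ==> (!(3*q + 6 < t + t)) must hold; in canonical form it is (2*m <= -4 <==> (3/2)*m <= -13) ==> (!(3*q < 2*t - 6)).
Before havoc y: (2*m <= -4 <==> (3/2)*m <= -13) ==> (!(3*q < 2*t - 6))
Before q := 3*cnt: (2*m <= -4 <==> (3/2)*m <= -13) ==> (!(9*cnt < 2*t - 6))
Then branch requires (2*m <= -4 <==> (3/2)*m <= -13) ==> (!(9*cnt < 2*t - 6)); else branch requires (4*q + 2*t <= -4 <==> 3*q + (3/2)*t <= -13) ==> (!(9*cnt < 2*t - 6)).
Before the if: (3*cnt + 2*m == 2 ==> ((2*m <= -4 <==> (3/2)*m <= -13) ==> (!(9*cnt < 2*t - 6)))) && ((!(3*cnt + 2*m == 2)) ==> ((4*q + 2*t <= -4 <==> 3*q + (3/2)*t <= -13) ==> (!(9*cnt < 2*t - 6))))
Before q := 2*t: (3*cnt + 2*m == 2 ==> ((2*m <= -4 <==> (3/2)*m <= -13) ==> (!(9*cnt < 2*t - 6)))) && ((!(3*cnt + 2*m == 2)) ==> ((10*t <= -4 <==> (15/2)*t <= -13) ==> (!(9*cnt < 2*t - 6))))
Answer: WP = (3*cnt + 2*m == 2 ==> ((2*m <= -4 <==> (3/2)*m <= -13) ==> (!(9*cnt < 2*t - 6)))) && ((!(3*cnt + 2*m == 2)) ==> ((10*t <= -4 <==> (15/2)*t <= -13) ==> (!(9*cnt < 2*t - 6))))


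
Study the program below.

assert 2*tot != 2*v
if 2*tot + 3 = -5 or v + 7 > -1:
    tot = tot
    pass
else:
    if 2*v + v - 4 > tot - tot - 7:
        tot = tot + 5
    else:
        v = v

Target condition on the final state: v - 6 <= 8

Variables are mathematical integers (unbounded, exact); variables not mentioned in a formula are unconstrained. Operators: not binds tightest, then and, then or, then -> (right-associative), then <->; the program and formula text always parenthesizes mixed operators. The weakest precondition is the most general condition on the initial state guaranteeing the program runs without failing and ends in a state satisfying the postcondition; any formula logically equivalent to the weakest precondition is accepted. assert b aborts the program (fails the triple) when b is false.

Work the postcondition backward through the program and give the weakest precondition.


Working backward. After the program, the postcondition v - 6 <= 8 must hold; in canonical form it is v <= 14.
Then branch requires v <= 14; else branch requires (3*v > -3 -> v <= 14) and ((not (3*v > -3)) -> v <= 14).
Before the if: ((2*tot = -8 or v > -8) -> v <= 14) and ((not (2*tot = -8 or v > -8)) -> ((3*v > -3 -> v <= 14) and ((not (3*v > -3)) -> v <= 14)))
Before assert 2*tot != 2*v: 2*tot != 2*v and ((2*tot = -8 or v > -8) -> v <= 14) and ((not (2*tot = -8 or v > -8)) -> ((3*v > -3 -> v <= 14) and ((not (3*v > -3)) -> v <= 14)))
Answer: WP = 2*tot != 2*v and ((2*tot = -8 or v > -8) -> v <= 14) and ((not (2*tot = -8 or v > -8)) -> ((3*v > -3 -> v <= 14) and ((not (3*v > -3)) -> v <= 14)))


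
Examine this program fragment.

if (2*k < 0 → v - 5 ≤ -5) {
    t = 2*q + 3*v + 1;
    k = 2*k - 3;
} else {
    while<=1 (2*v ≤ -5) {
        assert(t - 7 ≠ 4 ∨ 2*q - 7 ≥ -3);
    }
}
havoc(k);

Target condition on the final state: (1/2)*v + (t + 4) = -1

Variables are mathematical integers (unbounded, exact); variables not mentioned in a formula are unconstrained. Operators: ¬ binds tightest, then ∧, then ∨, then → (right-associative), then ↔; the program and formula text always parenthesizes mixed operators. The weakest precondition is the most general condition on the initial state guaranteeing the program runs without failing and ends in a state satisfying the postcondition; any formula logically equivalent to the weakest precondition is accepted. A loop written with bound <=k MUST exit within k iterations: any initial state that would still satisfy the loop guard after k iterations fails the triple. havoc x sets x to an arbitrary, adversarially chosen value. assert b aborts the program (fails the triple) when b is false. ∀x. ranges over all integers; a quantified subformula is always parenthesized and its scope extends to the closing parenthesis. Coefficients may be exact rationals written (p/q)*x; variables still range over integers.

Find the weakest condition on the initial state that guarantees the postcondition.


Working backward. After the program, the postcondition (1/2)*v + (t + 4) = -1 must hold; in canonical form it is t + (1/2)*v = -5.
Before havoc k: t + (1/2)*v = -5
Then branch requires 2*q + (7/2)*v = -6; else branch requires (2*v ≤ -5 → ((t ≠ 11 ∨ 2*q ≥ 4) ∧ (¬(2*v ≤ -5)) ∧ t + (1/2)*v = -5)) ∧ ((¬(2*v ≤ -5)) → t + (1/2)*v = -5).
Before the if: ((2*k < 0 → v ≤ 0) → 2*q + (7/2)*v = -6) ∧ ((¬(2*k < 0 → v ≤ 0)) → ((2*v ≤ -5 → ((t ≠ 11 ∨ 2*q ≥ 4) ∧ (¬(2*v ≤ -5)) ∧ t + (1/2)*v = -5)) ∧ ((¬(2*v ≤ -5)) → t + (1/2)*v = -5)))
Answer: WP = ((2*k < 0 → v ≤ 0) → 2*q + (7/2)*v = -6) ∧ ((¬(2*k < 0 → v ≤ 0)) → ((2*v ≤ -5 → ((t ≠ 11 ∨ 2*q ≥ 4) ∧ (¬(2*v ≤ -5)) ∧ t + (1/2)*v = -5)) ∧ ((¬(2*v ≤ -5)) → t + (1/2)*v = -5)))


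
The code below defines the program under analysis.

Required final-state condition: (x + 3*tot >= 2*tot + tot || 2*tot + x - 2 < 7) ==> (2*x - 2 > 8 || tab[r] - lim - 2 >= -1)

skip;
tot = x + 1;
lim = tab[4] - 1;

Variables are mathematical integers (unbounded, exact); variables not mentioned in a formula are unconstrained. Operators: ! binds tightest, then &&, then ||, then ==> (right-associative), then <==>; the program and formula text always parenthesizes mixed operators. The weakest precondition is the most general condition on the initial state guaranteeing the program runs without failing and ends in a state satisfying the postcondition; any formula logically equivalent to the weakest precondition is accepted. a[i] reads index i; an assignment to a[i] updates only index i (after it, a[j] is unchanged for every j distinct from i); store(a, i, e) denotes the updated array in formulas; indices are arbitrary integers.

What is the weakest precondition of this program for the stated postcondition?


Working backward. After the program, the postcondition (x + 3*tot >= 2*tot + tot || 2*tot + x - 2 < 7) ==> (2*x - 2 > 8 || tab[r] - lim - 2 >= -1) must hold; in canonical form it is (x >= 0 || 2*tot + x < 9) ==> (2*x > 10 || tab[r] >= lim + 1).
Before lim := tab[4] - 1: (x >= 0 || 2*tot + x < 9) ==> (2*x > 10 || tab[r] >= tab[4])
Before tot := x + 1: (x >= 0 || 3*x < 7) ==> (2*x > 10 || tab[r] >= tab[4])
Before skip: (x >= 0 || 3*x < 7) ==> (2*x > 10 || tab[r] >= tab[4])
Answer: WP = (x >= 0 || 3*x < 7) ==> (2*x > 10 || tab[r] >= tab[4])


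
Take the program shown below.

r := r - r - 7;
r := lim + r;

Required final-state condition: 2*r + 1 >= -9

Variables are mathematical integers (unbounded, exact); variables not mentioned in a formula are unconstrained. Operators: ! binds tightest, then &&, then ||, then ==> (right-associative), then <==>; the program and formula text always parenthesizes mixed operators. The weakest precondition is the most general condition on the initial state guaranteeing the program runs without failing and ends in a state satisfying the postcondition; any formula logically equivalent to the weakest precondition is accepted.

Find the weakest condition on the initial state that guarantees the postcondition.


Working backward. After the program, the postcondition 2*r + 1 >= -9 must hold; in canonical form it is 2*r >= -10.
Before r := lim + r: 2*lim + 2*r >= -10
Before r := r - r - 7: 2*lim >= 4
Answer: WP = 2*lim >= 4


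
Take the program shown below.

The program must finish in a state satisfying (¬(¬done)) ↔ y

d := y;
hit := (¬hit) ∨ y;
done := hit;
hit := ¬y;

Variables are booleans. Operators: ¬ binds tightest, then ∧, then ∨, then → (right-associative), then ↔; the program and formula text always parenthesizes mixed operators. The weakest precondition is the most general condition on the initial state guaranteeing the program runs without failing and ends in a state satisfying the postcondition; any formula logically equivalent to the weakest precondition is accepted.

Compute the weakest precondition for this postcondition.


Working backward. After the program, the postcondition (¬(¬done)) ↔ y must hold; in canonical form it is done ↔ y.
Before hit := ¬y: done ↔ y
Before done := hit: hit ↔ y
Before hit := (¬hit) ∨ y: ((¬hit) ∨ y) ↔ y
Before d := y: ((¬hit) ∨ y) ↔ y
Answer: WP = ((¬hit) ∨ y) ↔ y


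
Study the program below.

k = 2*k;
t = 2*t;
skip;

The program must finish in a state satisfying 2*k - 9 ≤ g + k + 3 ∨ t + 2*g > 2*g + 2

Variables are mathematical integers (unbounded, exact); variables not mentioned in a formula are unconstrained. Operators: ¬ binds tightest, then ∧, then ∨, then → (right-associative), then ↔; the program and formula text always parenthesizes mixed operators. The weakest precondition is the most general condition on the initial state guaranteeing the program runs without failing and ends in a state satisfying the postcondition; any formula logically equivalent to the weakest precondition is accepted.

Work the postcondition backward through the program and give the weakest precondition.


Working backward. After the program, the postcondition 2*k - 9 ≤ g + k + 3 ∨ t + 2*g > 2*g + 2 must hold; in canonical form it is k ≤ g + 12 ∨ t > 2.
Before skip: k ≤ g + 12 ∨ t > 2
Before t := 2*t: k ≤ g + 12 ∨ 2*t > 2
Before k := 2*k: 2*k ≤ g + 12 ∨ 2*t > 2
Answer: WP = 2*k ≤ g + 12 ∨ 2*t > 2


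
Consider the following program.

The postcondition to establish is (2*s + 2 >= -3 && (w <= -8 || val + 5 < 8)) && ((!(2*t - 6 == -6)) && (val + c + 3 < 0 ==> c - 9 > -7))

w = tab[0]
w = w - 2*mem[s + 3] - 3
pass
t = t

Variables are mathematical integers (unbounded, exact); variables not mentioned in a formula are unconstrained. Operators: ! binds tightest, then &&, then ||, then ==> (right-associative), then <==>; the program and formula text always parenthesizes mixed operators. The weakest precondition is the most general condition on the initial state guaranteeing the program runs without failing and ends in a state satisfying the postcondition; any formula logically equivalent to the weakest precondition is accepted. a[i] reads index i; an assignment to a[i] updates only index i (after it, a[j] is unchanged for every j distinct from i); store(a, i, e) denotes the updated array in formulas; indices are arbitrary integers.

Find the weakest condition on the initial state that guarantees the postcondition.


Working backward. After the program, the postcondition (2*s + 2 >= -3 && (w <= -8 || val + 5 < 8)) && ((!(2*t - 6 == -6)) && (val + c + 3 < 0 ==> c - 9 > -7)) must hold; in canonical form it is 2*s >= -5 && (w <= -8 || val < 3) && (!(2*t == 0)) && (c + val < -3 ==> c > 2).
Before t := t: 2*s >= -5 && (w <= -8 || val < 3) && (!(2*t == 0)) && (c + val < -3 ==> c > 2)
Before skip: 2*s >= -5 && (w <= -8 || val < 3) && (!(2*t == 0)) && (c + val < -3 ==> c > 2)
Before w := w - 2*mem[s + 3] - 3: 2*s >= -5 && (w <= 2*mem[s + 3] - 5 || val < 3) && (!(2*t == 0)) && (c + val < -3 ==> c > 2)
Before w := tab[0]: 2*s >= -5 && (tab[0] <= 2*mem[s + 3] - 5 || val < 3) && (!(2*t == 0)) && (c + val < -3 ==> c > 2)
Answer: WP = 2*s >= -5 && (tab[0] <= 2*mem[s + 3] - 5 || val < 3) && (!(2*t == 0)) && (c + val < -3 ==> c > 2)


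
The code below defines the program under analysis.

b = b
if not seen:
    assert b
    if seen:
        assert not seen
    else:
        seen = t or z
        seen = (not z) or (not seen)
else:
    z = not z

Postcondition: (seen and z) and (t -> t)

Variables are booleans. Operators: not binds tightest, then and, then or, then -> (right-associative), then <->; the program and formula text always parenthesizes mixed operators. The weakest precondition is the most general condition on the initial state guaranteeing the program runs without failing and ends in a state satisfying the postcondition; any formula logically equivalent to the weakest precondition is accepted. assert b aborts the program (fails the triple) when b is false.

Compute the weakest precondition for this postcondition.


Working backward. After the program, the postcondition (seen and z) and (t -> t) must hold; in canonical form it is seen and z.
Then branch requires b and (not seen) and ((not seen) -> (((not z) or (not (t or z))) and z)); else branch requires seen and (not z).
Before the if: ((not seen) -> (b and (not seen) and ((not seen) -> (((not z) or (not (t or z))) and z)))) and (seen -> (seen and (not z)))
Before b := b: ((not seen) -> (b and (not seen) and ((not seen) -> (((not z) or (not (t or z))) and z)))) and (seen -> (seen and (not z)))
Answer: WP = ((not seen) -> (b and (not seen) and ((not seen) -> (((not z) or (not (t or z))) and z)))) and (seen -> (seen and (not z)))


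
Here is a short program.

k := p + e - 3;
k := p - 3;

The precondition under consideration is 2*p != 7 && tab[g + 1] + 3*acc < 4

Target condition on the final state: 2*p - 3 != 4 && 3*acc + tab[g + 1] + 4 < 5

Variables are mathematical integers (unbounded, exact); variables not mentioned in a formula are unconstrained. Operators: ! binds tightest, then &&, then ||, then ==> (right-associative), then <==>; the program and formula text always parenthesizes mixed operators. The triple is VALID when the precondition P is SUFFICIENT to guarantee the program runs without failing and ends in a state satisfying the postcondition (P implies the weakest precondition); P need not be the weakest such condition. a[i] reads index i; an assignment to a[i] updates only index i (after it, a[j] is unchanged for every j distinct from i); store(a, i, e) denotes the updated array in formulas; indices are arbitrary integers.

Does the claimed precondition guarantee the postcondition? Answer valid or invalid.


Working backward. After the program, the postcondition 2*p - 3 != 4 && 3*acc + tab[g + 1] + 4 < 5 must hold; in canonical form it is 2*p != 7 && tab[g + 1] + 3*acc < 1.
Before k := p - 3: 2*p != 7 && tab[g + 1] + 3*acc < 1
Before k := p + e - 3: 2*p != 7 && tab[g + 1] + 3*acc < 1
The weakest precondition is 2*p != 7 && tab[g + 1] + 3*acc < 1.
Check whether 2*p != 7 && tab[g + 1] + 3*acc < 4 implies it.
Countermodel: at the initial state acc = 0, g = -1, p = 0, tab = {[0] = 1, elsewhere 1}, the precondition holds but the weakest precondition fails.
Answer: invalid


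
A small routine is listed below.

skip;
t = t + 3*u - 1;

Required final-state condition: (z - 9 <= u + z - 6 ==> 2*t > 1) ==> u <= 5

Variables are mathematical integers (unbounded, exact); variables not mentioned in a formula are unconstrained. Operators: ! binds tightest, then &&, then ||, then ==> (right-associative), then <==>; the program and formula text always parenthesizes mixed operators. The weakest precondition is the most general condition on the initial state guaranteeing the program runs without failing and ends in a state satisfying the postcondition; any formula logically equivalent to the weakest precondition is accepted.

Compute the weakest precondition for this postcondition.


Working backward. After the program, the postcondition (z - 9 <= u + z - 6 ==> 2*t > 1) ==> u <= 5 must hold; in canonical form it is (u >= -3 ==> 2*t > 1) ==> u <= 5.
Before t := t + 3*u - 1: (u >= -3 ==> 2*t + 6*u > 3) ==> u <= 5
Before skip: (u >= -3 ==> 2*t + 6*u > 3) ==> u <= 5
Answer: WP = (u >= -3 ==> 2*t + 6*u > 3) ==> u <= 5


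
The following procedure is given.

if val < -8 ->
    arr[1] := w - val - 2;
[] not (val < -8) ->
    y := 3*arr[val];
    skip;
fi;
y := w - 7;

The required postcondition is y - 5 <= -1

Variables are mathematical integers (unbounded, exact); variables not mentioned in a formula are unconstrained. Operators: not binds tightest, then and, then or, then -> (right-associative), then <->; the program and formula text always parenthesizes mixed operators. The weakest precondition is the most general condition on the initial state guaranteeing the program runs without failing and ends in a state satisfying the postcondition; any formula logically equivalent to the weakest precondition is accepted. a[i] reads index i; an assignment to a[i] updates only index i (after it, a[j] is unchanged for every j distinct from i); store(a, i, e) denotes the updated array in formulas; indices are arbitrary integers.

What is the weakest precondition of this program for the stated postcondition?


Working backward. After the program, the postcondition y - 5 <= -1 must hold; in canonical form it is y <= 4.
Before y := w - 7: w <= 11
Then branch requires w <= 11; else branch requires w <= 11.
Before the if: (val < -8 -> w <= 11) and ((not (val < -8)) -> w <= 11)
Answer: WP = (val < -8 -> w <= 11) and ((not (val < -8)) -> w <= 11)


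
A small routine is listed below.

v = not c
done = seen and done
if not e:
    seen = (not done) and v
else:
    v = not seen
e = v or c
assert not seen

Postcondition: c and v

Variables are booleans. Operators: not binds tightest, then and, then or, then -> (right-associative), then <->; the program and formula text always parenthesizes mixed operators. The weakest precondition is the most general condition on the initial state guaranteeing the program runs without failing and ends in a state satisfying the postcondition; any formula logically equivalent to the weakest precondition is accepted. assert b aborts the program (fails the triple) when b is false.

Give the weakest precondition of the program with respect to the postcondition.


Working backward. After the program, c and v must hold.
Before assert not seen: (not seen) and c and v
Before e := v or c: (not seen) and c and v
Then branch requires (not ((not done) and v)) and c and v; else branch requires (not seen) and c.
Before the if: ((not e) -> ((not ((not done) and v)) and c and v)) and (e -> ((not seen) and c))
Before done := seen and done: ((not e) -> ((not ((not (seen and done)) and v)) and c and v)) and (e -> ((not seen) and c))
Before v := not c: e and (e -> ((not seen) and c))
Answer: WP = e and (e -> ((not seen) and c))


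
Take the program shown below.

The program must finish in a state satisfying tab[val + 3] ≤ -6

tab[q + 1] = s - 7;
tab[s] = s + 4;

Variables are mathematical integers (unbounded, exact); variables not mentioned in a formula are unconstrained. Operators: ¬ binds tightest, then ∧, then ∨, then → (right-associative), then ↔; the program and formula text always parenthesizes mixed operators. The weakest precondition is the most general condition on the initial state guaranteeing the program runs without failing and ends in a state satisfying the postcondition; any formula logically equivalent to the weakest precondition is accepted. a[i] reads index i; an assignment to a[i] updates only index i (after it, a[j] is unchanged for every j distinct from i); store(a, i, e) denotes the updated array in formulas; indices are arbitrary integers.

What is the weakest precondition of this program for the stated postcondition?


Working backward. After the program, tab[val + 3] ≤ -6 must hold.
Before tab[s] := s + 4: store(tab, s, s + 4)[val + 3] ≤ -6
Before tab[q + 1] := s - 7: store(store(tab, q + 1, s - 7), s, s + 4)[val + 3] ≤ -6
Answer: WP = store(store(tab, q + 1, s - 7), s, s + 4)[val + 3] ≤ -6


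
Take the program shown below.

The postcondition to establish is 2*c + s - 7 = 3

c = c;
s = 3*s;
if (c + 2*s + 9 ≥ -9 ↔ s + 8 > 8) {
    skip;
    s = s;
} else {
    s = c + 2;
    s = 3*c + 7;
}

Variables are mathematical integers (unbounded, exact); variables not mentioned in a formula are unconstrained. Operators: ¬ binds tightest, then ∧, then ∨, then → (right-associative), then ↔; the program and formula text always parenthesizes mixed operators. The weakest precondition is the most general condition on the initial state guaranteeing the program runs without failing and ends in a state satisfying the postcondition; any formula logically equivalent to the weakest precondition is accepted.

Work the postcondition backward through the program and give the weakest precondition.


Working backward. After the program, the postcondition 2*c + s - 7 = 3 must hold; in canonical form it is 2*c + s = 10.
Then branch requires 2*c + s = 10; else branch requires 5*c = 3.
Before the if: ((c + 2*s ≥ -18 ↔ s > 0) → 2*c + s = 10) ∧ ((¬(c + 2*s ≥ -18 ↔ s > 0)) → 5*c = 3)
Before s := 3*s: ((c + 6*s ≥ -18 ↔ 3*s > 0) → 2*c + 3*s = 10) ∧ ((¬(c + 6*s ≥ -18 ↔ 3*s > 0)) → 5*c = 3)
Before c := c: ((c + 6*s ≥ -18 ↔ 3*s > 0) → 2*c + 3*s = 10) ∧ ((¬(c + 6*s ≥ -18 ↔ 3*s > 0)) → 5*c = 3)
Answer: WP = ((c + 6*s ≥ -18 ↔ 3*s > 0) → 2*c + 3*s = 10) ∧ ((¬(c + 6*s ≥ -18 ↔ 3*s > 0)) → 5*c = 3)


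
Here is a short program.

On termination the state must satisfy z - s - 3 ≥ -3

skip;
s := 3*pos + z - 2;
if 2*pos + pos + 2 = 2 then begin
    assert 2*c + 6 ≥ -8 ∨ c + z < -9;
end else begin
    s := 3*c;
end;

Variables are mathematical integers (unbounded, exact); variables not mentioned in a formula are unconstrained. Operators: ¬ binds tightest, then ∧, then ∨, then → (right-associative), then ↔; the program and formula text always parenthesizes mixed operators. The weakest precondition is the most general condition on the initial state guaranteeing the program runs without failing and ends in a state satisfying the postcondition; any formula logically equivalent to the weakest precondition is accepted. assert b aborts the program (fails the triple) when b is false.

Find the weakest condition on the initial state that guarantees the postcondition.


Working backward. After the program, the postcondition z - s - 3 ≥ -3 must hold; in canonical form it is z ≥ s.
Then branch requires (2*c ≥ -14 ∨ c + z < -9) ∧ z ≥ s; else branch requires z ≥ 3*c.
Before the if: (3*pos = 0 → ((2*c ≥ -14 ∨ c + z < -9) ∧ z ≥ s)) ∧ ((¬(3*pos = 0)) → z ≥ 3*c)
Before s := 3*pos + z - 2: (3*pos = 0 → ((2*c ≥ -14 ∨ c + z < -9) ∧ 3*pos ≤ 2)) ∧ ((¬(3*pos = 0)) → z ≥ 3*c)
Before skip: (3*pos = 0 → ((2*c ≥ -14 ∨ c + z < -9) ∧ 3*pos ≤ 2)) ∧ ((¬(3*pos = 0)) → z ≥ 3*c)
Answer: WP = (3*pos = 0 → ((2*c ≥ -14 ∨ c + z < -9) ∧ 3*pos ≤ 2)) ∧ ((¬(3*pos = 0)) → z ≥ 3*c)
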